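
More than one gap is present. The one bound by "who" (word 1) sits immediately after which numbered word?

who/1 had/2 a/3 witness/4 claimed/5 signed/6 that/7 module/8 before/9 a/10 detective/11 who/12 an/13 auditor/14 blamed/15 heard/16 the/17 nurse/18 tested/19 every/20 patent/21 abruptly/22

5

The displaced element is "who" (word 1).
It is linked across 1 clause boundary (Ø).
It functions as the subject of "signed", so the gap sits immediately after word 5 ("claimed").
Base order: A witness had claimed that who signed that module before a detective who an auditor blamed heard the nurse tested every patent abruptly.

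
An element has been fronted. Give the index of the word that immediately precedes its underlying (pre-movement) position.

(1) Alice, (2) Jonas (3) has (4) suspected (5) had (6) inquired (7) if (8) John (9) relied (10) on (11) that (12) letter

4

The displaced element is "Alice" (word 1).
It is linked across 1 clause boundary (Ø).
It functions as the subject of "inquired", so the gap sits immediately after word 4 ("suspected").
Base order: Jonas has suspected Alice had inquired if John relied on that letter.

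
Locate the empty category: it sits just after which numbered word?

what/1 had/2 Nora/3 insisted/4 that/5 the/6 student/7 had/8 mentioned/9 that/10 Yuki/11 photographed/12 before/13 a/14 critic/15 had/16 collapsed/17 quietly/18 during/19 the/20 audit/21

12

The displaced element is "what" (word 1).
It is linked across 2 clause boundaries (that → that).
It functions as the direct object of "photographed", so the gap sits immediately after word 12 ("photographed").
Base order: Nora had insisted that the student had mentioned that Yuki photographed what before a critic had collapsed quietly during the audit.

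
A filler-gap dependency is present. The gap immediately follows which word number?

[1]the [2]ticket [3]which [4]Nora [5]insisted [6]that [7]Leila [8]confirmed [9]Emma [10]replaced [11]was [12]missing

The displaced element is "the ticket" (word 2).
It is linked across 2 clause boundaries (that → Ø).
It functions as the direct object of "replaced", so the gap sits immediately after word 10 ("replaced").
Base order: Nora insisted that Leila confirmed Emma replaced the ticket.

10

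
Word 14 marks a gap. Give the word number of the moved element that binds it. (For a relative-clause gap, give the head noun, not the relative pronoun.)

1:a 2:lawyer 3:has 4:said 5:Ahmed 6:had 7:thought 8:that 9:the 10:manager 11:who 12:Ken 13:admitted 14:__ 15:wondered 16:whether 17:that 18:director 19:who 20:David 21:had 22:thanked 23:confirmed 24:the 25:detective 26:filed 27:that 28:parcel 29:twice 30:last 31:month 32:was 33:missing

10

The gap at 14 is the subject of "wondered", inside a relative clause.
The relative pronoun is "who" (word 11); it is bound by the head noun immediately before it.
Its filler is the head noun "manager", at word 10.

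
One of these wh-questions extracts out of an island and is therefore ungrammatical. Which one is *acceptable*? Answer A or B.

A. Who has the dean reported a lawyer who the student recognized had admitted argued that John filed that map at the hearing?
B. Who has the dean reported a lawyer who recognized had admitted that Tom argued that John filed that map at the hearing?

A

In B, the wh-phrase is extracted from inside a complex-NP island (relative clause) (introduced by "who"), which blocks movement.
In A, the extraction path crosses only that-complement boundaries, which are transparent.
So A is grammatical.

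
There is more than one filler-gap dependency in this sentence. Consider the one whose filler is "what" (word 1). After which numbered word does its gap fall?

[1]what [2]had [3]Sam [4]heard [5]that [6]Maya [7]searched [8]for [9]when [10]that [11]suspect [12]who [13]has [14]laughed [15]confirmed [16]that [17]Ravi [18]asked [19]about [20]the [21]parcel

8

The displaced element is "what" (word 1).
It is linked across 1 clause boundary (that).
It functions as the object of the preposition "for" of "searched", so the gap sits immediately after word 8 ("for").
Base order: Sam had heard that Maya searched for what when that suspect who has laughed confirmed that Ravi asked about the parcel.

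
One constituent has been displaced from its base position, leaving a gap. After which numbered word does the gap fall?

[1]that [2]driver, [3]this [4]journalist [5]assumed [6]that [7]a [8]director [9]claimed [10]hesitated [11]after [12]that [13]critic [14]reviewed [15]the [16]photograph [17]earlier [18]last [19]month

The displaced element is "that driver" (word 2).
It is linked across 2 clause boundaries (that → Ø).
It functions as the subject of "hesitated", so the gap sits immediately after word 9 ("claimed").
Base order: This journalist assumed that a director claimed that that driver hesitated after that critic reviewed the photograph earlier last month.

9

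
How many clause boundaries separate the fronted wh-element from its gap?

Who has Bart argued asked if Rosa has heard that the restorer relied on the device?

"who" is extracted from the subject of "asked".
Boundaries crossed, outermost first: [Ø] — 1 in total.

1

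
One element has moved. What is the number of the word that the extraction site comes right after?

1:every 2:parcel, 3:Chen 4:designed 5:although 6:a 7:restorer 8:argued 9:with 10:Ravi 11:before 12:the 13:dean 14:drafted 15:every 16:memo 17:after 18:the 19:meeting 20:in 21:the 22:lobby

The displaced element is "every parcel" (word 2).
It functions as the direct object of "designed", so the gap sits immediately after word 4 ("designed").
Base order: Chen designed every parcel although a restorer argued with Ravi before the dean drafted every memo after the meeting in the lobby.

4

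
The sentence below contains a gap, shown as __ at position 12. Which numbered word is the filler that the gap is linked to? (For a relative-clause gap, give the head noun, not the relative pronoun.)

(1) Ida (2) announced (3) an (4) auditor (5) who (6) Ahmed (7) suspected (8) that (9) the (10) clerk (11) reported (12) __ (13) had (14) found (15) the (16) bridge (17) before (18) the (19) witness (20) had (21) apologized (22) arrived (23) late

The gap at 12 is the subject of "found", inside a relative clause.
The relative pronoun is "who" (word 5); it is bound by the head noun immediately before it.
Its filler is the head noun "auditor", at word 4.

4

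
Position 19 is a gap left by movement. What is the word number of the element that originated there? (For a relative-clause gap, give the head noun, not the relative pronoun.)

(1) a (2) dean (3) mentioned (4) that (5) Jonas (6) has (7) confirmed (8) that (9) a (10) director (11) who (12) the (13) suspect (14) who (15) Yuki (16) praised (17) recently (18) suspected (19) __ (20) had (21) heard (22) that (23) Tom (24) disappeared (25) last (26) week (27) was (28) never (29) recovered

The gap at 19 is the subject of "heard", inside a relative clause.
The relative pronoun is "who" (word 11); it is bound by the head noun immediately before it.
Its filler is the head noun "director", at word 10.

10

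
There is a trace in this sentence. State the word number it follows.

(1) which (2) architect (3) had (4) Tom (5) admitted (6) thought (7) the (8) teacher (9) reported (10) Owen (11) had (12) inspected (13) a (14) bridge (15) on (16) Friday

The displaced element is "which architect" (word 2).
It is linked across 1 clause boundary (Ø).
It functions as the subject of "thought", so the gap sits immediately after word 5 ("admitted").
Base order: Tom had admitted that which architect thought the teacher reported Owen had inspected a bridge on Friday.

5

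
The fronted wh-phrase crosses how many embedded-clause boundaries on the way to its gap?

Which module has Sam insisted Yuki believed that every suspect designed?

2

"which module" is extracted from the object of "designed".
Boundaries crossed, outermost first: [Ø], [that] — 2 in total.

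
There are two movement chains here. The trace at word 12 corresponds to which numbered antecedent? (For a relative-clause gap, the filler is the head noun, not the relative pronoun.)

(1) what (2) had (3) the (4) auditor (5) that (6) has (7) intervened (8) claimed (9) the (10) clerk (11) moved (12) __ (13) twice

The marked gap is the direct object of "moved".
Its filler is the fronted wh-phrase "what", at word 1.
(The other dependency links word 4 to a gap after word 5.)

1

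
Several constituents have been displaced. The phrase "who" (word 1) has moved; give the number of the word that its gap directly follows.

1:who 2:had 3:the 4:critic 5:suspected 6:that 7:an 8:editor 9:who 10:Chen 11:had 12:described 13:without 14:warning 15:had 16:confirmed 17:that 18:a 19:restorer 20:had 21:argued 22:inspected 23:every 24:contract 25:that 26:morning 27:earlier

21

The displaced element is "who" (word 1).
It is linked across 3 clause boundaries (that → that → Ø).
It functions as the subject of "inspected", so the gap sits immediately after word 21 ("argued").
Base order: The critic had suspected that an editor who Chen had described without warning had confirmed that a restorer had argued that who inspected every contract that morning earlier.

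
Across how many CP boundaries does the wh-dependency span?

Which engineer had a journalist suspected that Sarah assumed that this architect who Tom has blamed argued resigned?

"which engineer" is extracted from the subject of "resigned".
Boundaries crossed, outermost first: [that], [that], [Ø] — 3 in total.

3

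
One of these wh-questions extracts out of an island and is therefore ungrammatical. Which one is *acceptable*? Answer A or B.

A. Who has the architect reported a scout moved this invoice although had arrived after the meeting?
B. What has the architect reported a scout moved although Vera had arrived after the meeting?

In A, the wh-phrase is extracted from inside an adjunct island (introduced by "although"), which blocks movement.
In B, the extraction path crosses only that-complement boundaries, which are transparent.
So B is grammatical.

B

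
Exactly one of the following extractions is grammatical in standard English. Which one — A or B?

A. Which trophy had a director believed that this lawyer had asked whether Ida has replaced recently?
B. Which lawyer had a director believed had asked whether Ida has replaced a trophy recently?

B

In A, the wh-phrase is extracted from inside a wh-island (introduced by "whether"), which blocks movement.
In B, the extraction path crosses only that-complement boundaries, which are transparent.
So B is grammatical.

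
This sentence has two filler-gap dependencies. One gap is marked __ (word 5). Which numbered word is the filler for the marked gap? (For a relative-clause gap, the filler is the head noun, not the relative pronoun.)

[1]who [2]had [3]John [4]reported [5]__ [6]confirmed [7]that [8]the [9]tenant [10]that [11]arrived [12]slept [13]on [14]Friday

1

The marked gap is the subject of "confirmed".
Its filler is the fronted wh-phrase "who", at word 1.
(The other dependency links word 9 to a gap after word 10.)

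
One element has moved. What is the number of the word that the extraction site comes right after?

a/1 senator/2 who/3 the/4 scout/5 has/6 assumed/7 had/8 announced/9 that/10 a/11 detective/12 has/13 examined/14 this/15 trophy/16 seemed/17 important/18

The displaced element is "a senator" (word 2).
It is linked across 1 clause boundary (Ø).
It functions as the subject of "announced", so the gap sits immediately after word 7 ("assumed").
Base order: The scout has assumed a senator had announced that a detective has examined this trophy.

7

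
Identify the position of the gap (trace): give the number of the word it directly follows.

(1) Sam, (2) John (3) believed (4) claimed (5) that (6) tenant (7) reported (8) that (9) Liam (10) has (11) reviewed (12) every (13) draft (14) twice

The displaced element is "Sam" (word 1).
It is linked across 1 clause boundary (Ø).
It functions as the subject of "claimed", so the gap sits immediately after word 3 ("believed").
Base order: John believed that Sam claimed that tenant reported that Liam has reviewed every draft twice.

3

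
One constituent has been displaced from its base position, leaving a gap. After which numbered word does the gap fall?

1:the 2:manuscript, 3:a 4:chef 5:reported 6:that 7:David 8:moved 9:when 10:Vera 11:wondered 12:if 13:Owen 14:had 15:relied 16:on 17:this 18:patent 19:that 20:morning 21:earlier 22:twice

8

The displaced element is "the manuscript" (word 2).
It is linked across 1 clause boundary (that).
It functions as the direct object of "moved", so the gap sits immediately after word 8 ("moved").
Base order: A chef reported that David moved the manuscript when Vera wondered if Owen had relied on this patent that morning earlier twice.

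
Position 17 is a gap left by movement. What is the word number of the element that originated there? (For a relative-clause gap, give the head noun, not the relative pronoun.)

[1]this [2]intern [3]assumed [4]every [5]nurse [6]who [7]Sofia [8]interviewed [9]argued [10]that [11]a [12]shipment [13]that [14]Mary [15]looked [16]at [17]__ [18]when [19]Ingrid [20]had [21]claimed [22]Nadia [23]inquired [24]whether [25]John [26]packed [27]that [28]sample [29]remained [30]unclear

12

The gap at 17 is the prepositional object of "looked", inside a relative clause.
The relative pronoun is "that" (word 13); it is bound by the head noun immediately before it.
Its filler is the head noun "shipment", at word 12.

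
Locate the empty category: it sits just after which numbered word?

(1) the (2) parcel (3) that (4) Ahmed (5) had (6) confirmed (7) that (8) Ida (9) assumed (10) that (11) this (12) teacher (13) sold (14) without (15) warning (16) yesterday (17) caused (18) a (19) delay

The displaced element is "the parcel" (word 2).
It is linked across 2 clause boundaries (that → that).
It functions as the direct object of "sold", so the gap sits immediately after word 13 ("sold").
Base order: Ahmed had confirmed that Ida assumed that this teacher sold the parcel without warning yesterday.

13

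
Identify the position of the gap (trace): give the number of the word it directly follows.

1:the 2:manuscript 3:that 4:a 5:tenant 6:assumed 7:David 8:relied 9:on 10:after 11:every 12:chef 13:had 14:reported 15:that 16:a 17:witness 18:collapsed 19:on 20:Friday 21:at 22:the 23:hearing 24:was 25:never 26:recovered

9

The displaced element is "the manuscript" (word 2).
It is linked across 1 clause boundary (Ø).
It functions as the object of the preposition "on" of "relied", so the gap sits immediately after word 9 ("on").
Base order: A tenant assumed David relied on the manuscript after every chef had reported that a witness collapsed on Friday at the hearing.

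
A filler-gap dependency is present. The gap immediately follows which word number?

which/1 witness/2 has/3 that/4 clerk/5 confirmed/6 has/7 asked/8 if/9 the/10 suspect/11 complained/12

The displaced element is "which witness" (word 2).
It is linked across 1 clause boundary (Ø).
It functions as the subject of "asked", so the gap sits immediately after word 6 ("confirmed").
Base order: That clerk has confirmed that which witness has asked if the suspect complained.

6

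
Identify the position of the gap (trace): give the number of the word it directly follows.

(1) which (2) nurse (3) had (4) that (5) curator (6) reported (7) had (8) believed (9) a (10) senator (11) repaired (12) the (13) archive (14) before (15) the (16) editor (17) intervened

The displaced element is "which nurse" (word 2).
It is linked across 1 clause boundary (Ø).
It functions as the subject of "believed", so the gap sits immediately after word 6 ("reported").
Base order: That curator had reported which nurse had believed a senator repaired the archive before the editor intervened.

6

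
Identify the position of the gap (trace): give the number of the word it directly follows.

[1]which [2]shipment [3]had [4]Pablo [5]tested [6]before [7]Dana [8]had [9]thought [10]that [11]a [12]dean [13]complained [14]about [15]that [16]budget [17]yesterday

The displaced element is "which shipment" (word 2).
It functions as the direct object of "tested", so the gap sits immediately after word 5 ("tested").
Base order: Pablo had tested which shipment before Dana had thought that a dean complained about that budget yesterday.

5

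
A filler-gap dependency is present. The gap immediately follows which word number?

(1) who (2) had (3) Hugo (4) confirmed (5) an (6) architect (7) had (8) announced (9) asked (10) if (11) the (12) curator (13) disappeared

8

The displaced element is "who" (word 1).
It is linked across 2 clause boundaries (Ø → Ø).
It functions as the subject of "asked", so the gap sits immediately after word 8 ("announced").
Base order: Hugo had confirmed an architect had announced that who asked if the curator disappeared.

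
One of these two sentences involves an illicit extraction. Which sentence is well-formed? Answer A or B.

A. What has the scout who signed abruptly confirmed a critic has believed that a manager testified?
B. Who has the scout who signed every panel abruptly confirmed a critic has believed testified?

B

In A, the wh-phrase is extracted from inside a complex-NP island (relative clause) (introduced by "who"), which blocks movement.
In B, the extraction path crosses only that-complement boundaries, which are transparent.
So B is grammatical.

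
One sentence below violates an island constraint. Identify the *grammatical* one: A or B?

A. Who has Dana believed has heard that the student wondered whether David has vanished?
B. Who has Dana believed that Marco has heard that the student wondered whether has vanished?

A

In B, the wh-phrase is extracted from inside a wh-island (introduced by "whether"), which blocks movement.
In A, the extraction path crosses only that-complement boundaries, which are transparent.
So A is grammatical.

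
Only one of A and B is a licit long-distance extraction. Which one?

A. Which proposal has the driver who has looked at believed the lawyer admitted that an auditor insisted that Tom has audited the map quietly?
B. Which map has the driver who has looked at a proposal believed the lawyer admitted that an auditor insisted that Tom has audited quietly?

B

In A, the wh-phrase is extracted from inside a complex-NP island (relative clause) (introduced by "who"), which blocks movement.
In B, the extraction path crosses only that-complement boundaries, which are transparent.
So B is grammatical.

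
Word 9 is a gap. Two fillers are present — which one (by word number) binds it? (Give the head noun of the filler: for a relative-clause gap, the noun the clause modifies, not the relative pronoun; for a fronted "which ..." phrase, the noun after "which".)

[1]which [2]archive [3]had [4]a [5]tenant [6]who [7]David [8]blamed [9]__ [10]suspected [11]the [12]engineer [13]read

5

The marked gap is inside the relative clause, the direct object of "blamed".
Its filler is the head noun "tenant" (via "who"), at word 5.
(The other dependency links word 2 to a gap after word 13.)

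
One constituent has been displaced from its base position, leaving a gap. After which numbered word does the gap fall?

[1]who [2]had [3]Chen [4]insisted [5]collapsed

4

The displaced element is "who" (word 1).
It is linked across 1 clause boundary (Ø).
It functions as the subject of "collapsed", so the gap sits immediately after word 4 ("insisted").
Base order: Chen had insisted that who collapsed.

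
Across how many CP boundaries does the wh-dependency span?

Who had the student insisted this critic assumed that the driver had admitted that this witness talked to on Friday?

3

"who" is extracted from the PP object of "talked".
Boundaries crossed, outermost first: [Ø], [that], [that] — 3 in total.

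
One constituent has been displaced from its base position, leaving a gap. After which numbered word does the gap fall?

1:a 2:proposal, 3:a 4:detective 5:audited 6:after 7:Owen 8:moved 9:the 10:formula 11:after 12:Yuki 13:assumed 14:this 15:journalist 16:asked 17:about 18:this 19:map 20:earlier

The displaced element is "a proposal" (word 2).
It functions as the direct object of "audited", so the gap sits immediately after word 5 ("audited").
Base order: A detective audited a proposal after Owen moved the formula after Yuki assumed this journalist asked about this map earlier.

5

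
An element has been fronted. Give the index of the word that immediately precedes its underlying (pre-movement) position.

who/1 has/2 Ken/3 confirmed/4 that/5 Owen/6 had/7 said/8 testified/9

The displaced element is "who" (word 1).
It is linked across 2 clause boundaries (that → Ø).
It functions as the subject of "testified", so the gap sits immediately after word 8 ("said").
Base order: Ken has confirmed that Owen had said that who testified.

8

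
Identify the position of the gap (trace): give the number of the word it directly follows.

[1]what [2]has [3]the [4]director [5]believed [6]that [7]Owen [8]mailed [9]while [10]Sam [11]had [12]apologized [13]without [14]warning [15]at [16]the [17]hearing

8

The displaced element is "what" (word 1).
It is linked across 1 clause boundary (that).
It functions as the direct object of "mailed", so the gap sits immediately after word 8 ("mailed").
Base order: The director has believed that Owen mailed what while Sam had apologized without warning at the hearing.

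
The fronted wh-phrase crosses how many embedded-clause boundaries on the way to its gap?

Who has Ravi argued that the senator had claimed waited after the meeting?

2

"who" is extracted from the subject of "waited".
Boundaries crossed, outermost first: [that], [Ø] — 2 in total.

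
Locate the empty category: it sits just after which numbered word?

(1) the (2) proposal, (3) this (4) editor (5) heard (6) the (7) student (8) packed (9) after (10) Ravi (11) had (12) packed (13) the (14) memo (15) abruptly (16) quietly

The displaced element is "the proposal" (word 2).
It is linked across 1 clause boundary (Ø).
It functions as the direct object of "packed", so the gap sits immediately after word 8 ("packed").
Base order: This editor heard the student packed the proposal after Ravi had packed the memo abruptly quietly.

8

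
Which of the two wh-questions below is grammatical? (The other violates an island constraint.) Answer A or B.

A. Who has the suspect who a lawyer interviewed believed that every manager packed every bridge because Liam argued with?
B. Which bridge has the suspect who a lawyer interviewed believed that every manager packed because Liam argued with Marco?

B

In A, the wh-phrase is extracted from inside an adjunct island (introduced by "because"), which blocks movement.
In B, the extraction path crosses only that-complement boundaries, which are transparent.
So B is grammatical.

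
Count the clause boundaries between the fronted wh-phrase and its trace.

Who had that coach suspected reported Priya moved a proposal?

1

"who" is extracted from the subject of "reported".
Boundaries crossed, outermost first: [Ø] — 1 in total.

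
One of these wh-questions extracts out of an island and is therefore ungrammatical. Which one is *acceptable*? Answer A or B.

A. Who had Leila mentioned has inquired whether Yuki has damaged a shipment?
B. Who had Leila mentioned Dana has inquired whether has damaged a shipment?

In B, the wh-phrase is extracted from inside a wh-island (introduced by "whether"), which blocks movement.
In A, the extraction path crosses only that-complement boundaries, which are transparent.
So A is grammatical.

A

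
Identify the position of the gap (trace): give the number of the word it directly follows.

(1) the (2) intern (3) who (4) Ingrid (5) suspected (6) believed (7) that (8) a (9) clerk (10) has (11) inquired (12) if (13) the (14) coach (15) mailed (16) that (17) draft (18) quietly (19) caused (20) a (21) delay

The displaced element is "the intern" (word 2).
It is linked across 1 clause boundary (Ø).
It functions as the subject of "believed", so the gap sits immediately after word 5 ("suspected").
Base order: Ingrid suspected that the intern believed that a clerk has inquired if the coach mailed that draft quietly.

5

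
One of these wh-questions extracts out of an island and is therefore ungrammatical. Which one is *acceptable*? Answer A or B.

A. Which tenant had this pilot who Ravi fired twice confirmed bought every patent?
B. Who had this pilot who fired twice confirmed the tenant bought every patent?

A

In B, the wh-phrase is extracted from inside a complex-NP island (relative clause) (introduced by "who"), which blocks movement.
In A, the extraction path crosses only that-complement boundaries, which are transparent.
So A is grammatical.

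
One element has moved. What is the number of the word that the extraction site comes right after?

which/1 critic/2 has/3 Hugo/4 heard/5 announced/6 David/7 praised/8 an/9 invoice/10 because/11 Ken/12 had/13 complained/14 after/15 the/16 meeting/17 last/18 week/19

5

The displaced element is "which critic" (word 2).
It is linked across 1 clause boundary (Ø).
It functions as the subject of "announced", so the gap sits immediately after word 5 ("heard").
Base order: Hugo has heard that which critic announced David praised an invoice because Ken had complained after the meeting last week.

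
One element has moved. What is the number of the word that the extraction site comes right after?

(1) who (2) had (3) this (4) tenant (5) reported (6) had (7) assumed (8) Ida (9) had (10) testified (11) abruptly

The displaced element is "who" (word 1).
It is linked across 1 clause boundary (Ø).
It functions as the subject of "assumed", so the gap sits immediately after word 5 ("reported").
Base order: This tenant had reported that who had assumed Ida had testified abruptly.

5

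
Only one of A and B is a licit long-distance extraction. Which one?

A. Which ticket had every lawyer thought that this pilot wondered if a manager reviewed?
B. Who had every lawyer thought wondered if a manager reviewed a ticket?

In A, the wh-phrase is extracted from inside a wh-island (introduced by "if"), which blocks movement.
In B, the extraction path crosses only that-complement boundaries, which are transparent.
So B is grammatical.

B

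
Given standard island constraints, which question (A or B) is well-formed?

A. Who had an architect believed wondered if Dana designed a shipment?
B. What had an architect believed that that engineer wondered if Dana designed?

In B, the wh-phrase is extracted from inside a wh-island (introduced by "if"), which blocks movement.
In A, the extraction path crosses only that-complement boundaries, which are transparent.
So A is grammatical.

A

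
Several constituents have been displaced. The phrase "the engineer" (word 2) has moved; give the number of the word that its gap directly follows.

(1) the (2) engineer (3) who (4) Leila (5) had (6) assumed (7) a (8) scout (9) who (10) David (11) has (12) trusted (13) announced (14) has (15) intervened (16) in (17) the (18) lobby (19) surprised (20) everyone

The displaced element is "the engineer" (word 2).
It is linked across 2 clause boundaries (Ø → Ø).
It functions as the subject of "intervened", so the gap sits immediately after word 13 ("announced").
Base order: Leila had assumed a scout who David has trusted announced that the engineer has intervened in the lobby.

13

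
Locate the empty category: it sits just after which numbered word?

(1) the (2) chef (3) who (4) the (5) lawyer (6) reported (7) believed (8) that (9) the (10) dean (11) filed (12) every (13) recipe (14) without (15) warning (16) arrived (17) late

6

The displaced element is "the chef" (word 2).
It is linked across 1 clause boundary (Ø).
It functions as the subject of "believed", so the gap sits immediately after word 6 ("reported").
Base order: The lawyer reported that the chef believed that the dean filed every recipe without warning.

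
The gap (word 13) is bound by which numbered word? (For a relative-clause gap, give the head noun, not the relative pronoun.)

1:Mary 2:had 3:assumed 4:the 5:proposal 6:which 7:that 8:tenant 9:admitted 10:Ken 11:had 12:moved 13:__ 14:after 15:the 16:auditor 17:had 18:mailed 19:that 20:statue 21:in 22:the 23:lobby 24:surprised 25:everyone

5

The gap at 13 is the object of "moved", inside a relative clause.
The relative pronoun is "which" (word 6); it is bound by the head noun immediately before it.
Its filler is the head noun "proposal", at word 5.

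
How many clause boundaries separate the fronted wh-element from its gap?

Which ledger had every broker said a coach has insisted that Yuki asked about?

"which ledger" is extracted from the PP object of "asked".
Boundaries crossed, outermost first: [Ø], [that] — 2 in total.

2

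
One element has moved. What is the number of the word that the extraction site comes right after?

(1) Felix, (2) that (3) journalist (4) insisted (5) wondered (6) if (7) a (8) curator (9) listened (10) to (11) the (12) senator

The displaced element is "Felix" (word 1).
It is linked across 1 clause boundary (Ø).
It functions as the subject of "wondered", so the gap sits immediately after word 4 ("insisted").
Base order: That journalist insisted Felix wondered if a curator listened to the senator.

4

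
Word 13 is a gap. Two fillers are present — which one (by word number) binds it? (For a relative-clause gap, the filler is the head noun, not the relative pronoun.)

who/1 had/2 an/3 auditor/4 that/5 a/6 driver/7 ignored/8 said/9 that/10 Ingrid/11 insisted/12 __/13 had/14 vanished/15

The marked gap is the subject of "vanished".
Its filler is the fronted wh-phrase "who", at word 1.
(The other dependency links word 4 to a gap after word 8.)

1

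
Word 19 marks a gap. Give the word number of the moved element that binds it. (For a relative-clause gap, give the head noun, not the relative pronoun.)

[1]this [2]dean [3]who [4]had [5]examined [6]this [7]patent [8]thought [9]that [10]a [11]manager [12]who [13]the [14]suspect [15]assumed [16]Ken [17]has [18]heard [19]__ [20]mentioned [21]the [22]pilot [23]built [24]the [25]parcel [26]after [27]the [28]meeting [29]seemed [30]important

The gap at 19 is the subject of "mentioned", inside a relative clause.
The relative pronoun is "who" (word 12); it is bound by the head noun immediately before it.
Its filler is the head noun "manager", at word 11.

11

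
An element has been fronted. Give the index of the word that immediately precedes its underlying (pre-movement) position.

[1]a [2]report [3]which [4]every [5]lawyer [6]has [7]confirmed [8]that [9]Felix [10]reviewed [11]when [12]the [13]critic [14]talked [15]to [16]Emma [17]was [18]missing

10

The displaced element is "a report" (word 2).
It is linked across 1 clause boundary (that).
It functions as the direct object of "reviewed", so the gap sits immediately after word 10 ("reviewed").
Base order: Every lawyer has confirmed that Felix reviewed a report when the critic talked to Emma.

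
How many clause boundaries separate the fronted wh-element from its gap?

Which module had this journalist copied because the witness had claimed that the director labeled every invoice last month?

"which module" originates inside the matrix clause — no clause boundary is crossed.

0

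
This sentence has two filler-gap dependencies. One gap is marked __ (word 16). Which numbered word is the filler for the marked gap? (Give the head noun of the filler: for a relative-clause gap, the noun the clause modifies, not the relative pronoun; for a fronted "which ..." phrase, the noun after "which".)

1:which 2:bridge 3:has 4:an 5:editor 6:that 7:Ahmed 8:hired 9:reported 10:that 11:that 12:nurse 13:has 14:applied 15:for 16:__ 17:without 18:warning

2

The marked gap is the object of the preposition "for" of "applied".
Its filler is the fronted wh-phrase "which bridge", at word 2.
(The other dependency links word 5 to a gap after word 8.)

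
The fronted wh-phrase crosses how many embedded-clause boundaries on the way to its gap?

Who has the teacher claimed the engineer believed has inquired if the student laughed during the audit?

2

"who" is extracted from the subject of "inquired".
Boundaries crossed, outermost first: [Ø], [Ø] — 2 in total.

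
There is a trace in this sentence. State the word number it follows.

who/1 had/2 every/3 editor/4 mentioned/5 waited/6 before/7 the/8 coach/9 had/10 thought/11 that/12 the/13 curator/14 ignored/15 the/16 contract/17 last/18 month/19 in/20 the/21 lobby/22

The displaced element is "who" (word 1).
It is linked across 1 clause boundary (Ø).
It functions as the subject of "waited", so the gap sits immediately after word 5 ("mentioned").
Base order: Every editor had mentioned that who waited before the coach had thought that the curator ignored the contract last month in the lobby.

5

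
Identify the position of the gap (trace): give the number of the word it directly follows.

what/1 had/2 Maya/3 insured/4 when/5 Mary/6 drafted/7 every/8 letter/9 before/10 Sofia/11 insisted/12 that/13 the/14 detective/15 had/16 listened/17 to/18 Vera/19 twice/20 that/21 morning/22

The displaced element is "what" (word 1).
It functions as the direct object of "insured", so the gap sits immediately after word 4 ("insured").
Base order: Maya had insured what when Mary drafted every letter before Sofia insisted that the detective had listened to Vera twice that morning.

4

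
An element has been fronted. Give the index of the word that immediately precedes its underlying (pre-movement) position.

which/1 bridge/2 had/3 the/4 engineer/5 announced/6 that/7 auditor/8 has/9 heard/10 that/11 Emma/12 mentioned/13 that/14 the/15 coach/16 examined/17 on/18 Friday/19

17

The displaced element is "which bridge" (word 2).
It is linked across 3 clause boundaries (Ø → that → that).
It functions as the direct object of "examined", so the gap sits immediately after word 17 ("examined").
Base order: The engineer had announced that auditor has heard that Emma mentioned that the coach examined which bridge on Friday.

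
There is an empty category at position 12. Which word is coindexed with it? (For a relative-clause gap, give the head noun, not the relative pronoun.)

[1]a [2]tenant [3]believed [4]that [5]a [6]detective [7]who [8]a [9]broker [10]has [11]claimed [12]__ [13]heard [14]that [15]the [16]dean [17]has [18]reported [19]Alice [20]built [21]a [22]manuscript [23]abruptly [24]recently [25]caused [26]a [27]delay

The gap at 12 is the subject of "heard", inside a relative clause.
The relative pronoun is "who" (word 7); it is bound by the head noun immediately before it.
Its filler is the head noun "detective", at word 6.

6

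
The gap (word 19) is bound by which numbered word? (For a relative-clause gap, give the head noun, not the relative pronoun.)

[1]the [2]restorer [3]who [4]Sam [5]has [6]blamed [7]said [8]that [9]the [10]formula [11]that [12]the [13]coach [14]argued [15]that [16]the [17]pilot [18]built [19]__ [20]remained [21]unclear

10

The gap at 19 is the object of "built", inside a relative clause.
The relative pronoun is "that" (word 11); it is bound by the head noun immediately before it.
Its filler is the head noun "formula", at word 10.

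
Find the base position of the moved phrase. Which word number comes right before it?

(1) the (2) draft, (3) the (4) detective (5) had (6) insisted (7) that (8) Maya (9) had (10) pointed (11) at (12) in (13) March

11

The displaced element is "the draft" (word 2).
It is linked across 1 clause boundary (that).
It functions as the object of the preposition "at" of "pointed", so the gap sits immediately after word 11 ("at").
Base order: The detective had insisted that Maya had pointed at the draft in March.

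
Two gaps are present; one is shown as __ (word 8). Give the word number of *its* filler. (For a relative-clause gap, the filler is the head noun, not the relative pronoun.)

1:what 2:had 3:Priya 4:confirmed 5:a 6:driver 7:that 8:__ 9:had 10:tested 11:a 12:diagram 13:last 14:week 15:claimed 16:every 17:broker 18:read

The marked gap is inside the relative clause, the subject of "tested".
Its filler is the head noun "driver" (via "that"), at word 6.
(The other dependency links word 1 to a gap after word 18.)

6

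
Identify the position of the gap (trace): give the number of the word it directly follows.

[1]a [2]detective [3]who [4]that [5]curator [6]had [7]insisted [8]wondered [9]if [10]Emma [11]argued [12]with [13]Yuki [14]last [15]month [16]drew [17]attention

The displaced element is "a detective" (word 2).
It is linked across 1 clause boundary (Ø).
It functions as the subject of "wondered", so the gap sits immediately after word 7 ("insisted").
Base order: That curator had insisted that a detective wondered if Emma argued with Yuki last month.

7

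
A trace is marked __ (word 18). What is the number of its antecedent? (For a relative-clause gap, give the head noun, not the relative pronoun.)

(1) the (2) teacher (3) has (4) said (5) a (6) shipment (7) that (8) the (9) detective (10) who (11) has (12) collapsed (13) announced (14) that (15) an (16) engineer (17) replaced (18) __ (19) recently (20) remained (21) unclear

The gap at 18 is the object of "replaced", inside a relative clause.
The relative pronoun is "that" (word 7); it is bound by the head noun immediately before it.
Its filler is the head noun "shipment", at word 6.

6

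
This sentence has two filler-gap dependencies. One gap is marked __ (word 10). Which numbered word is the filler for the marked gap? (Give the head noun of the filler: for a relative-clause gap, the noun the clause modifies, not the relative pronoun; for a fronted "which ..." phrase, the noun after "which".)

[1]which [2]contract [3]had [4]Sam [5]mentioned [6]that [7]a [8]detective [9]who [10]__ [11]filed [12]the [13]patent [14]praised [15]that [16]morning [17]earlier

8

The marked gap is inside the relative clause, the subject of "filed".
Its filler is the head noun "detective" (via "who"), at word 8.
(The other dependency links word 2 to a gap after word 14.)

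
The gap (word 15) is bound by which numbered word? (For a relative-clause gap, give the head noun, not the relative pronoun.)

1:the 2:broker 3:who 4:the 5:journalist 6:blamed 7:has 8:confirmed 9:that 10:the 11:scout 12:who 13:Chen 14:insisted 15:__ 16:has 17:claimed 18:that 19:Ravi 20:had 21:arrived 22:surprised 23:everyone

The gap at 15 is the subject of "claimed", inside a relative clause.
The relative pronoun is "who" (word 12); it is bound by the head noun immediately before it.
Its filler is the head noun "scout", at word 11.

11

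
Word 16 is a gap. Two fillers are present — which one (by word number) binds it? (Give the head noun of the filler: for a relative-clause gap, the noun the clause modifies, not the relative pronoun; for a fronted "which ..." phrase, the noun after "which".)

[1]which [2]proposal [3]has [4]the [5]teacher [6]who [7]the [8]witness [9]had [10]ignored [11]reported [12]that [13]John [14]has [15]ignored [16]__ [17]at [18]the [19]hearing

The marked gap is the direct object of "ignored".
Its filler is the fronted wh-phrase "which proposal", at word 2.
(The other dependency links word 5 to a gap after word 10.)

2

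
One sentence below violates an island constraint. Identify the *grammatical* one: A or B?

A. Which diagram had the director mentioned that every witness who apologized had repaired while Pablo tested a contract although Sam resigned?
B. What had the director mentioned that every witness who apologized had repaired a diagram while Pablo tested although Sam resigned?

In B, the wh-phrase is extracted from inside an adjunct island (introduced by "while"), which blocks movement.
In A, the extraction path crosses only that-complement boundaries, which are transparent.
So A is grammatical.

A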